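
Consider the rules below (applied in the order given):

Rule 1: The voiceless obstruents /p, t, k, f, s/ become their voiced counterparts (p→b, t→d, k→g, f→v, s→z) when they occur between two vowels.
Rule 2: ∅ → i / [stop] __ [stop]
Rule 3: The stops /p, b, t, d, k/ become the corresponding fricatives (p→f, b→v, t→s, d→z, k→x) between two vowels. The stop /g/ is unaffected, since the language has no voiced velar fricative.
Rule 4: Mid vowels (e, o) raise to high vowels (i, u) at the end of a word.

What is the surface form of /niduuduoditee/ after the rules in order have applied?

Rule 1 (intervocalic voicing): /t/ is a voiceless obstruent between vowels /i/ and /e/, so it voices to [d]. /niduuduoditee/ → niduuduodidee.
Rule 2 (stop-cluster i-epenthesis): no segment meets the environment; /niduuduodidee/ is unchanged.
Rule 3 (intervocalic spirantization): /d/ is a stop between vowels /i/ and /u/, so it spirantizes to the fricative [z]. /d/ is a stop between vowels /u/ and /u/, so it spirantizes to the fricative [z]. /d/ is a stop between vowels /o/ and /i/, so it spirantizes to the fricative [z]. /d/ is a stop between vowels /i/ and /e/, so it spirantizes to the fricative [z]. /niduuduodidee/ → nizuuzuozizee.
Rule 4 (final vowel raising): /e/ is a mid vowel in word-final position, so it raises to [i]. /nizuuzuozizee/ → nizuuzuozizei.

nizuuzuozizei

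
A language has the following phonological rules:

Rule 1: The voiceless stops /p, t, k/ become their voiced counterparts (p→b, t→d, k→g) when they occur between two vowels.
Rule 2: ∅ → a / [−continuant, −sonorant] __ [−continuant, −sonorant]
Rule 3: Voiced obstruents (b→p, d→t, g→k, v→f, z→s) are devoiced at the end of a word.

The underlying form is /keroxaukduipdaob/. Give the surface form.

Rule 1 (intervocalic voicing): no segment meets the environment; /keroxaukduipdaob/ is unchanged.
Rule 2 (stop-cluster a-epenthesis): /k/ and /d/ form a stop–stop cluster, so [a] is inserted between them. /p/ and /d/ form a stop–stop cluster, so [a] is inserted between them. /keroxaukduipdaob/ → keroxaukaduipadaob.
Rule 3 (final devoicing): /b/ is a voiced obstruent in word-final position, so it devoices to [p]. /keroxaukaduipadaob/ → keroxaukaduipadaop.

keroxaukaduipadaop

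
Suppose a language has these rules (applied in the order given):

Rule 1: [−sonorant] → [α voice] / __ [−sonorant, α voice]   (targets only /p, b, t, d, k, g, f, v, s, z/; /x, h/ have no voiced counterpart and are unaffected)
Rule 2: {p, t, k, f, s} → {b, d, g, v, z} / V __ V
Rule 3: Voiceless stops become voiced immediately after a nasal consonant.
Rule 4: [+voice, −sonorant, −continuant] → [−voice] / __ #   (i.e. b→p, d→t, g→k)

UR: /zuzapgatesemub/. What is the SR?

zuzabgadezemup

Rule 1 (regressive voicing assimilation): /p/ precedes the voiced obstruent /g/, so it voices to [b] by assimilation. /zuzapgatesemub/ → zuzabgatesemub.
Rule 2 (intervocalic voicing): /t/ is a voiceless obstruent between vowels /a/ and /e/, so it voices to [d]. /s/ is a voiceless obstruent between vowels /e/ and /e/, so it voices to [z]. /zuzabgatesemub/ → zuzabgadezemub.
Rule 3 (post-nasal voicing): no segment meets the environment; /zuzabgadezemub/ is unchanged.
Rule 4 (final devoicing): /b/ is a voiced stop in word-final position, so it devoices to [p]. /zuzabgadezemub/ → zuzabgadezemup.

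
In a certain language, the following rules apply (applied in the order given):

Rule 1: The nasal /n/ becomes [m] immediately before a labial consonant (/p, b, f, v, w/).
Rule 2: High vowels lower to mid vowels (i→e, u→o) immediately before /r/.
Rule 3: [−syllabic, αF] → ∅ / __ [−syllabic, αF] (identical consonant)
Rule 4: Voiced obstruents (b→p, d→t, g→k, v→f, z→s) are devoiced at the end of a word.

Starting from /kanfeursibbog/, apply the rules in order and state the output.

Rule 1 (nasal place assimilation): /n/ precedes the labial consonant /f/, so it assimilates in place to [m]. /kanfeursibbog/ → kamfeursibbog.
Rule 2 (pre-rhotic lowering): /u/ is a high vowel immediately before /r/, so it lowers to [o]. /kamfeursibbog/ → kamfeorsibbog.
Rule 3 (degemination): /bb/ is a geminate; the first /b/ deletes. /kamfeorsibbog/ → kamfeorsibog.
Rule 4 (final devoicing): /g/ is a voiced obstruent in word-final position, so it devoices to [k]. /kamfeorsibog/ → kamfeorsibok.

kamfeorsibok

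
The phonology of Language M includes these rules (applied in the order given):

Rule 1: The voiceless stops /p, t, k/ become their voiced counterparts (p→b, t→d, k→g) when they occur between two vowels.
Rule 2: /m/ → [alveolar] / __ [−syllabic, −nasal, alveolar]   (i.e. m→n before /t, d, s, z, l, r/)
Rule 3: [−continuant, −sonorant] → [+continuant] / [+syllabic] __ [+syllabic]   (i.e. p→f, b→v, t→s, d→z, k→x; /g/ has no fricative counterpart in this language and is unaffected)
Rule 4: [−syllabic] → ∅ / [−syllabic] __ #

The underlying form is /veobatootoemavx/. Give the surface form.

veovazoozoemav

Rule 1 (intervocalic voicing): /t/ is a voiceless stop between vowels /a/ and /o/, so it voices to [d]. /t/ is a voiceless stop between vowels /o/ and /o/, so it voices to [d]. /veobatootoemavx/ → veobadoodoemavx.
Rule 2 (nasal place assimilation): no segment meets the environment; /veobadoodoemavx/ is unchanged.
Rule 3 (intervocalic spirantization): /b/ is a stop between vowels /o/ and /a/, so it spirantizes to the fricative [v]. /d/ is a stop between vowels /a/ and /o/, so it spirantizes to the fricative [z]. /d/ is a stop between vowels /o/ and /o/, so it spirantizes to the fricative [z]. /veobadoodoemavx/ → veovazoozoemavx.
Rule 4 (final cluster simplification): /x/ is the second consonant of a word-final cluster /vx/, so it deletes. /veovazoozoemavx/ → veovazoozoemav.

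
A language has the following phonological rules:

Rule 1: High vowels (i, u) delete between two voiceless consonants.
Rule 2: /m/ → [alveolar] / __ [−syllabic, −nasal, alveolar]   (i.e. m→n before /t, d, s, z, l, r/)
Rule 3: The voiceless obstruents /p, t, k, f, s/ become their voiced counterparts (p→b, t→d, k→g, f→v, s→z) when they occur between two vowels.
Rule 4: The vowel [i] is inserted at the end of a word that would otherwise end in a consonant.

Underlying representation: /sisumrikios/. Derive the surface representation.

ssunrigiosi

Rule 1 (high vowel syncope): /i/ is a high vowel flanked by voiceless consonants /s/ and /s/, so it deletes. /sisumrikios/ → ssumrikios.
Rule 2 (nasal place assimilation): /m/ precedes the alveolar consonant /r/, so it assimilates in place to [n]. /ssumrikios/ → ssunrikios.
Rule 3 (intervocalic voicing): /k/ is a voiceless obstruent between vowels /i/ and /i/, so it voices to [g]. /ssunrikios/ → ssunrigios.
Rule 4 (final i-epenthesis): the form ends in the consonant /s/, so [i] is inserted word-finally. /ssunrigios/ → ssunrigiosi.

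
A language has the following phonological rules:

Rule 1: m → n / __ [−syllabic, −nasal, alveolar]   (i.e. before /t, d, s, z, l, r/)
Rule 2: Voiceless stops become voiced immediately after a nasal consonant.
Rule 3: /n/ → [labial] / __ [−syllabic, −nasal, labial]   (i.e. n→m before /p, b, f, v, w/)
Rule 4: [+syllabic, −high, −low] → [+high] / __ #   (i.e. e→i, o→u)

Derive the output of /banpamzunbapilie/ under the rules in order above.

Rule 1 (nasal place assimilation): /m/ precedes the alveolar consonant /z/, so it assimilates in place to [n]. /banpamzunbapilie/ → banpanzunbapilie.
Rule 2 (post-nasal voicing): /p/ is a voiceless stop immediately after the nasal /n/, so it voices to [b]. /banpanzunbapilie/ → banbanzunbapilie.
Rule 3 (nasal place assimilation): /n/ precedes the labial consonant /b/, so it assimilates in place to [m]. /n/ precedes the labial consonant /b/, so it assimilates in place to [m]. /banbanzunbapilie/ → bambanzumbapilie.
Rule 4 (final vowel raising): /e/ is a mid vowel in word-final position, so it raises to [i]. /bambanzumbapilie/ → bambanzumbapilii.

bambanzumbapilii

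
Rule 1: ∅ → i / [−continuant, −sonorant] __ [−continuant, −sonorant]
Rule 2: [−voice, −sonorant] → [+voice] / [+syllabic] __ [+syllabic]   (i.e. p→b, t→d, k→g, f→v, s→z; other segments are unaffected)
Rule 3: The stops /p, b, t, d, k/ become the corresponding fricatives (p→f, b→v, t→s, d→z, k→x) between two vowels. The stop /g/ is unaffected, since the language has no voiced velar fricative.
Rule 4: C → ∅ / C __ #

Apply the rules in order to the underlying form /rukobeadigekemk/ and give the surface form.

rugoveazigegem

Rule 1 (stop-cluster i-epenthesis): no segment meets the environment; /rukobeadigekemk/ is unchanged.
Rule 2 (intervocalic voicing): /k/ is a voiceless obstruent between vowels /u/ and /o/, so it voices to [g]. /k/ is a voiceless obstruent between vowels /e/ and /e/, so it voices to [g]. /rukobeadigekemk/ → rugobeadigegemk.
Rule 3 (intervocalic spirantization): /b/ is a stop between vowels /o/ and /e/, so it spirantizes to the fricative [v]. /d/ is a stop between vowels /a/ and /i/, so it spirantizes to the fricative [z]. /rugobeadigegemk/ → rugoveazigegemk.
Rule 4 (final cluster simplification): /k/ is the second consonant of a word-final cluster /mk/, so it deletes. /rugoveazigegemk/ → rugoveazigegem.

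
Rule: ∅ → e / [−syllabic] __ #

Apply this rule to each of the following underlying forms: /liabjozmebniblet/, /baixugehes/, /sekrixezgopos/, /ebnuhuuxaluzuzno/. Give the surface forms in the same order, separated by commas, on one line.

liabjozmebniblete, baixugehese, sekrixezgopose, ebnuhuuxaluzuzno

/liabjozmebniblet/: the form ends in the consonant /t/, so [e] is inserted word-finally. → [liabjozmebniblete].
/baixugehes/: the form ends in the consonant /s/, so [e] is inserted word-finally. → [baixugehese].
/sekrixezgopos/: the form ends in the consonant /s/, so [e] is inserted word-finally. → [sekrixezgopose].
/ebnuhuuxaluzuzno/: the rule's environment is not met; surfaces unchanged as [ebnuhuuxaluzuzno].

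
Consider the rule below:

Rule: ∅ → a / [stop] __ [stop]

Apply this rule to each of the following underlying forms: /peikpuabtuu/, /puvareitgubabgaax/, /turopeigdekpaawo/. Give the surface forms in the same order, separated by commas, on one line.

peikapuabatuu, puvareitagubabagaax, turopeigadekapaawo

/peikpuabtuu/: /k/ and /p/ form a stop–stop cluster, so [a] is inserted between them. /b/ and /t/ form a stop–stop cluster, so [a] is inserted between them. → [peikapuabatuu].
/puvareitgubabgaax/: /t/ and /g/ form a stop–stop cluster, so [a] is inserted between them. /b/ and /g/ form a stop–stop cluster, so [a] is inserted between them. → [puvareitagubabagaax].
/turopeigdekpaawo/: /g/ and /d/ form a stop–stop cluster, so [a] is inserted between them. /k/ and /p/ form a stop–stop cluster, so [a] is inserted between them. → [turopeigadekapaawo].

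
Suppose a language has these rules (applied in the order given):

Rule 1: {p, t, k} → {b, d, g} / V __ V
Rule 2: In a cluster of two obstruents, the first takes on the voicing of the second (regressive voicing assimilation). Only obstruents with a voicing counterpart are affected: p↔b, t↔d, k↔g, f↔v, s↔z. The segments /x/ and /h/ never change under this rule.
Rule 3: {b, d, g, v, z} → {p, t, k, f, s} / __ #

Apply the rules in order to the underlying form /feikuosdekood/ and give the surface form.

feiguozdegoot

Rule 1 (intervocalic voicing): /k/ is a voiceless stop between vowels /i/ and /u/, so it voices to [g]. /k/ is a voiceless stop between vowels /e/ and /o/, so it voices to [g]. /feikuosdekood/ → feiguosdegood.
Rule 2 (regressive voicing assimilation): /s/ precedes the voiced obstruent /d/, so it voices to [z] by assimilation. /feiguosdegood/ → feiguozdegood.
Rule 3 (final devoicing): /d/ is a voiced obstruent in word-final position, so it devoices to [t]. /feiguozdegood/ → feiguozdegoot.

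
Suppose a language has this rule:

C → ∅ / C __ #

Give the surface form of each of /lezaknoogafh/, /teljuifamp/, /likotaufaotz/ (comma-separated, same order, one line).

/lezaknoogafh/: /h/ is the second consonant of a word-final cluster /fh/, so it deletes. → [lezaknoogaf].
/teljuifamp/: /p/ is the second consonant of a word-final cluster /mp/, so it deletes. → [teljuifam].
/likotaufaotz/: /z/ is the second consonant of a word-final cluster /tz/, so it deletes. → [likotaufaot].

lezaknoogaf, teljuifam, likotaufaot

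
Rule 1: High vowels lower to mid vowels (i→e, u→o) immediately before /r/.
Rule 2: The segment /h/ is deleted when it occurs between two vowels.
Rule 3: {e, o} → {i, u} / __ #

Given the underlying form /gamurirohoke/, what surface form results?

gamorerooki

Rule 1 (pre-rhotic lowering): /u/ is a high vowel immediately before /r/, so it lowers to [o]. /i/ is a high vowel immediately before /r/, so it lowers to [e]. /gamurirohoke/ → gamorerohoke.
Rule 2 (intervocalic h-deletion): /h/ occurs between vowels /o/ and /o/, so it deletes. /gamorerohoke/ → gamorerooke.
Rule 3 (final vowel raising): /e/ is a mid vowel in word-final position, so it raises to [i]. /gamorerooke/ → gamorerooki.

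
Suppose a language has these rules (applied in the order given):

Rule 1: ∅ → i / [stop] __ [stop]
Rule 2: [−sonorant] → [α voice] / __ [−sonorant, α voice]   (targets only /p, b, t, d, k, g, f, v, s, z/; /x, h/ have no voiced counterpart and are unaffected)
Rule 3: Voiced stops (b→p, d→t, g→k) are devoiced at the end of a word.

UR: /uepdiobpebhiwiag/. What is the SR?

Rule 1 (stop-cluster i-epenthesis): /p/ and /d/ form a stop–stop cluster, so [i] is inserted between them. /b/ and /p/ form a stop–stop cluster, so [i] is inserted between them. /uepdiobpebhiwiag/ → uepidiobipebhiwiag.
Rule 2 (regressive voicing assimilation): /b/ precedes the voiceless obstruent /h/, so it devoices to [p] by assimilation. /uepidiobipebhiwiag/ → uepidiobipephiwiag.
Rule 3 (final devoicing): /g/ is a voiced stop in word-final position, so it devoices to [k]. /uepidiobipephiwiag/ → uepidiobipephiwiak.

uepidiobipephiwiak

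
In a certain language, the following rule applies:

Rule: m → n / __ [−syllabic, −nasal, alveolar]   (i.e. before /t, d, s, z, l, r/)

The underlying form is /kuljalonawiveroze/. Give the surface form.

No segment of /kuljalonawiveroze/ meets the structural description of the rule, so the form surfaces unchanged.

kuljalonawiveroze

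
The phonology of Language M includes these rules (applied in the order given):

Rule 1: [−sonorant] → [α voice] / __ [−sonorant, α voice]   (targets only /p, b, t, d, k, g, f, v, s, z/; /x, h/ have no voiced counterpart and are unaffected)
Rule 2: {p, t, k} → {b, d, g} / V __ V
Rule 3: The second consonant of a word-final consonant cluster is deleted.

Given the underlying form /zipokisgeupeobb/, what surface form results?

zibogizgeubeob

Rule 1 (regressive voicing assimilation): /s/ precedes the voiced obstruent /g/, so it voices to [z] by assimilation. /zipokisgeupeobb/ → zipokizgeupeobb.
Rule 2 (intervocalic voicing): /p/ is a voiceless stop between vowels /i/ and /o/, so it voices to [b]. /k/ is a voiceless stop between vowels /o/ and /i/, so it voices to [g]. /p/ is a voiceless stop between vowels /u/ and /e/, so it voices to [b]. /zipokizgeupeobb/ → zibogizgeubeobb.
Rule 3 (final cluster simplification): /b/ is the second consonant of a word-final cluster /bb/, so it deletes. /zibogizgeubeobb/ → zibogizgeubeob.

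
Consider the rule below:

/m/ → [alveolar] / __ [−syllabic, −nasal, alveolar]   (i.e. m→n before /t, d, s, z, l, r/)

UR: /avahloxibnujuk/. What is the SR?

avahloxibnujuk

No segment of /avahloxibnujuk/ meets the structural description of the rule, so the form surfaces unchanged.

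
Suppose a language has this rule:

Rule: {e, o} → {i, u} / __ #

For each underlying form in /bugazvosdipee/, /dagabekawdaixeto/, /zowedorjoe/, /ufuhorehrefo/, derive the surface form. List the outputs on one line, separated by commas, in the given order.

bugazvosdipei, dagabekawdaixetu, zowedorjoi, ufuhorehrefu

/bugazvosdipee/: /e/ is a mid vowel in word-final position, so it raises to [i]. → [bugazvosdipei].
/dagabekawdaixeto/: /o/ is a mid vowel in word-final position, so it raises to [u]. → [dagabekawdaixetu].
/zowedorjoe/: /e/ is a mid vowel in word-final position, so it raises to [i]. → [zowedorjoi].
/ufuhorehrefo/: /o/ is a mid vowel in word-final position, so it raises to [u]. → [ufuhorehrefu].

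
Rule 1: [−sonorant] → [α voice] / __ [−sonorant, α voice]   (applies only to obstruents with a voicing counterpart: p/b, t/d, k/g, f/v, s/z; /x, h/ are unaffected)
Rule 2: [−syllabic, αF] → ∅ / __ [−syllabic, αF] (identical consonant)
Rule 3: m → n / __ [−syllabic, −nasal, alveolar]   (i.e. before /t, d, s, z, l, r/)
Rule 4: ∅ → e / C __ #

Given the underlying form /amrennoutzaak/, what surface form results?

Rule 1 (regressive voicing assimilation): /t/ precedes the voiced obstruent /z/, so it voices to [d] by assimilation. /amrennoutzaak/ → amrennoudzaak.
Rule 2 (degemination): /nn/ is a geminate; the first /n/ deletes. /amrennoudzaak/ → amrenoudzaak.
Rule 3 (nasal place assimilation): /m/ precedes the alveolar consonant /r/, so it assimilates in place to [n]. /amrenoudzaak/ → anrenoudzaak.
Rule 4 (final e-epenthesis): the form ends in the consonant /k/, so [e] is inserted word-finally. /anrenoudzaak/ → anrenoudzaake.

anrenoudzaake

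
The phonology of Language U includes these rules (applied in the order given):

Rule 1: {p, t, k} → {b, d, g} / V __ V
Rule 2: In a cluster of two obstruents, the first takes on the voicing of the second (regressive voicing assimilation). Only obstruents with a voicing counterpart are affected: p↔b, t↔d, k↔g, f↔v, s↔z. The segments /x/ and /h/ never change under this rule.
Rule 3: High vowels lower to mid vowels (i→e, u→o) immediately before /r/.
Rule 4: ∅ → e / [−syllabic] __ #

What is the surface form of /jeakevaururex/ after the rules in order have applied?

Rule 1 (intervocalic voicing): /k/ is a voiceless stop between vowels /a/ and /e/, so it voices to [g]. /jeakevaururex/ → jeagevaururex.
Rule 2 (regressive voicing assimilation): no segment meets the environment; /jeagevaururex/ is unchanged.
Rule 3 (pre-rhotic lowering): /u/ is a high vowel immediately before /r/, so it lowers to [o]. /u/ is a high vowel immediately before /r/, so it lowers to [o]. /jeagevaururex/ → jeagevaororex.
Rule 4 (final e-epenthesis): the form ends in the consonant /x/, so [e] is inserted word-finally. /jeagevaororex/ → jeagevaororexe.

jeagevaororexe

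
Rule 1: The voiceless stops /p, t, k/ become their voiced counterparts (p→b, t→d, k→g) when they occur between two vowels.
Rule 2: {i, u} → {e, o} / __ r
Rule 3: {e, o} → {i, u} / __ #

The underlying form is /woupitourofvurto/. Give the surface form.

woubidoorofvortu

Rule 1 (intervocalic voicing): /p/ is a voiceless stop between vowels /u/ and /i/, so it voices to [b]. /t/ is a voiceless stop between vowels /i/ and /o/, so it voices to [d]. /woupitourofvurto/ → woubidourofvurto.
Rule 2 (pre-rhotic lowering): /u/ is a high vowel immediately before /r/, so it lowers to [o]. /u/ is a high vowel immediately before /r/, so it lowers to [o]. /woubidourofvurto/ → woubidoorofvorto.
Rule 3 (final vowel raising): /o/ is a mid vowel in word-final position, so it raises to [u]. /woubidoorofvorto/ → woubidoorofvortu.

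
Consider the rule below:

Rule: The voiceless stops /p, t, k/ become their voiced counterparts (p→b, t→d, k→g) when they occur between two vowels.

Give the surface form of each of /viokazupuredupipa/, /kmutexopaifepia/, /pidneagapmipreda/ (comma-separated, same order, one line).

/viokazupuredupipa/: /k/ is a voiceless stop between vowels /o/ and /a/, so it voices to [g]. /p/ is a voiceless stop between vowels /u/ and /u/, so it voices to [b]. /p/ is a voiceless stop between vowels /u/ and /i/, so it voices to [b]. /p/ is a voiceless stop between vowels /i/ and /a/, so it voices to [b]. → [viogazuburedubiba].
/kmutexopaifepia/: /t/ is a voiceless stop between vowels /u/ and /e/, so it voices to [d]. /p/ is a voiceless stop between vowels /o/ and /a/, so it voices to [b]. /p/ is a voiceless stop between vowels /e/ and /i/, so it voices to [b]. → [kmudexobaifebia].
/pidneagapmipreda/: the rule's environment is not met; surfaces unchanged as [pidneagapmipreda].

viogazuburedubiba, kmudexobaifebia, pidneagapmipreda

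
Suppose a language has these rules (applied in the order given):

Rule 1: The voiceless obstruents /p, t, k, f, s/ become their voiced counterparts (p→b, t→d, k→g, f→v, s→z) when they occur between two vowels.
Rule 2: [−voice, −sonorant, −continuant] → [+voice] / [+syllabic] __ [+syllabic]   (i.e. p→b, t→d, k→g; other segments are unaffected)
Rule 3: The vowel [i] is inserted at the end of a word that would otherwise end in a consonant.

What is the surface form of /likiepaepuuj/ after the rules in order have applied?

ligiebaebuuji

Rule 1 (intervocalic voicing): /k/ is a voiceless obstruent between vowels /i/ and /i/, so it voices to [g]. /p/ is a voiceless obstruent between vowels /e/ and /a/, so it voices to [b]. /p/ is a voiceless obstruent between vowels /e/ and /u/, so it voices to [b]. /likiepaepuuj/ → ligiebaebuuj.
Rule 2 (intervocalic voicing): no segment meets the environment; /ligiebaebuuj/ is unchanged.
Rule 3 (final i-epenthesis): the form ends in the consonant /j/, so [i] is inserted word-finally. /ligiebaebuuj/ → ligiebaebuuji.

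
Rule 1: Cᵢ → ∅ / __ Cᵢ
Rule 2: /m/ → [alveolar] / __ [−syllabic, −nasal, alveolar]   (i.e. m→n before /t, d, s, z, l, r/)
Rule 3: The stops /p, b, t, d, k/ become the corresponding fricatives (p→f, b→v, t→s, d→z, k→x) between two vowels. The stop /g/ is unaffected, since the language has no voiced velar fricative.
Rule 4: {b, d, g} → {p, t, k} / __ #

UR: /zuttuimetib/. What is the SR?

zusuimesip

Rule 1 (degemination): /tt/ is a geminate; the first /t/ deletes. /zuttuimetib/ → zutuimetib.
Rule 2 (nasal place assimilation): no segment meets the environment; /zutuimetib/ is unchanged.
Rule 3 (intervocalic spirantization): /t/ is a stop between vowels /u/ and /u/, so it spirantizes to the fricative [s]. /t/ is a stop between vowels /e/ and /i/, so it spirantizes to the fricative [s]. /zutuimetib/ → zusuimesib.
Rule 4 (final devoicing): /b/ is a voiced stop in word-final position, so it devoices to [p]. /zusuimesib/ → zusuimesip.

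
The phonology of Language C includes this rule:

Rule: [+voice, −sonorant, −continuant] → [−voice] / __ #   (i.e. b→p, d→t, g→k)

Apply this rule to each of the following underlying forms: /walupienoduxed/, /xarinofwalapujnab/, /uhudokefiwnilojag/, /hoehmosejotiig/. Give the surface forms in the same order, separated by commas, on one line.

/walupienoduxed/: /d/ is a voiced stop in word-final position, so it devoices to [t]. → [walupienoduxet].
/xarinofwalapujnab/: /b/ is a voiced stop in word-final position, so it devoices to [p]. → [xarinofwalapujnap].
/uhudokefiwnilojag/: /g/ is a voiced stop in word-final position, so it devoices to [k]. → [uhudokefiwnilojak].
/hoehmosejotiig/: /g/ is a voiced stop in word-final position, so it devoices to [k]. → [hoehmosejotiik].

walupienoduxet, xarinofwalapujnap, uhudokefiwnilojak, hoehmosejotiik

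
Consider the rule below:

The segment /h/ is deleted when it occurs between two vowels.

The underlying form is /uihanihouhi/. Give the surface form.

uianioui

/h/ occurs between vowels /i/ and /a/, so it deletes.
/h/ occurs between vowels /i/ and /o/, so it deletes.
/h/ occurs between vowels /u/ and /i/, so it deletes.
Surface form: [uianioui].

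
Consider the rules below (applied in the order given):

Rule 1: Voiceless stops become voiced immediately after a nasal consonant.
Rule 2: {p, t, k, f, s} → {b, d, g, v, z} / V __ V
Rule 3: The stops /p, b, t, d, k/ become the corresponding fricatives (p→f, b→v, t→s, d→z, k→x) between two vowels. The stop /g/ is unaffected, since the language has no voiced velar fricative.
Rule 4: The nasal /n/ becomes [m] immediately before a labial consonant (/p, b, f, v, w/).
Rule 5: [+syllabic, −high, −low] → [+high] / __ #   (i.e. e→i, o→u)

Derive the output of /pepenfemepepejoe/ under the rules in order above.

pevemfemevevejoi

Rule 1 (post-nasal voicing): no segment meets the environment; /pepenfemepepejoe/ is unchanged.
Rule 2 (intervocalic voicing): /p/ is a voiceless obstruent between vowels /e/ and /e/, so it voices to [b]. /p/ is a voiceless obstruent between vowels /e/ and /e/, so it voices to [b]. /p/ is a voiceless obstruent between vowels /e/ and /e/, so it voices to [b]. /pepenfemepepejoe/ → pebenfemebebejoe.
Rule 3 (intervocalic spirantization): /b/ is a stop between vowels /e/ and /e/, so it spirantizes to the fricative [v]. /b/ is a stop between vowels /e/ and /e/, so it spirantizes to the fricative [v]. /b/ is a stop between vowels /e/ and /e/, so it spirantizes to the fricative [v]. /pebenfemebebejoe/ → pevenfemevevejoe.
Rule 4 (nasal place assimilation): /n/ precedes the labial consonant /f/, so it assimilates in place to [m]. /pevenfemevevejoe/ → pevemfemevevejoe.
Rule 5 (final vowel raising): /e/ is a mid vowel in word-final position, so it raises to [i]. /pevemfemevevejoe/ → pevemfemevevejoi.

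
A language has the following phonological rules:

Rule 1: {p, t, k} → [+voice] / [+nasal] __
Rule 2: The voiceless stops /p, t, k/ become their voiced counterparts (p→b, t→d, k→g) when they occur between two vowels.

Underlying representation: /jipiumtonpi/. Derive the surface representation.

Rule 1 (post-nasal voicing): /t/ is a voiceless stop immediately after the nasal /m/, so it voices to [d]. /p/ is a voiceless stop immediately after the nasal /n/, so it voices to [b]. /jipiumtonpi/ → jipiumdonbi.
Rule 2 (intervocalic voicing): /p/ is a voiceless stop between vowels /i/ and /i/, so it voices to [b]. /jipiumdonbi/ → jibiumdonbi.

jibiumdonbi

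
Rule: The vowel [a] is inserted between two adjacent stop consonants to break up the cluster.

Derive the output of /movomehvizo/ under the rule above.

movomehvizo

No segment of /movomehvizo/ meets the structural description of the rule, so the form surfaces unchanged.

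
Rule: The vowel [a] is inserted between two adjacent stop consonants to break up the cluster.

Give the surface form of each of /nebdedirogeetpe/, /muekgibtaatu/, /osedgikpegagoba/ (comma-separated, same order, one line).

/nebdedirogeetpe/: /b/ and /d/ form a stop–stop cluster, so [a] is inserted between them. /t/ and /p/ form a stop–stop cluster, so [a] is inserted between them. → [nebadedirogeetape].
/muekgibtaatu/: /k/ and /g/ form a stop–stop cluster, so [a] is inserted between them. /b/ and /t/ form a stop–stop cluster, so [a] is inserted between them. → [muekagibataatu].
/osedgikpegagoba/: /d/ and /g/ form a stop–stop cluster, so [a] is inserted between them. /k/ and /p/ form a stop–stop cluster, so [a] is inserted between them. → [osedagikapegagoba].

nebadedirogeetape, muekagibataatu, osedagikapegagoba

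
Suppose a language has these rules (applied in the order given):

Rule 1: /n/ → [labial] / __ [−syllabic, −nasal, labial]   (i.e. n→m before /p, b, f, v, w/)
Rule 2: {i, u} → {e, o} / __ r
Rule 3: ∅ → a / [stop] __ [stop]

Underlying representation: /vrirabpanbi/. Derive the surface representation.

Rule 1 (nasal place assimilation): /n/ precedes the labial consonant /b/, so it assimilates in place to [m]. /vrirabpanbi/ → vrirabpambi.
Rule 2 (pre-rhotic lowering): /i/ is a high vowel immediately before /r/, so it lowers to [e]. /vrirabpambi/ → vrerabpambi.
Rule 3 (stop-cluster a-epenthesis): /b/ and /p/ form a stop–stop cluster, so [a] is inserted between them. /vrerabpambi/ → vrerabapambi.

vrerabapambi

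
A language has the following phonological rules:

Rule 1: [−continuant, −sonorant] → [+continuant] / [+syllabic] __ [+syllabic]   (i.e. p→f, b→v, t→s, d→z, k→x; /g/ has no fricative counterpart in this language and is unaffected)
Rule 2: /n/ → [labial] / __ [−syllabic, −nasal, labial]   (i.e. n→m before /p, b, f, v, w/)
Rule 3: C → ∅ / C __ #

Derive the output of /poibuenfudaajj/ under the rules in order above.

Rule 1 (intervocalic spirantization): /b/ is a stop between vowels /i/ and /u/, so it spirantizes to the fricative [v]. /d/ is a stop between vowels /u/ and /a/, so it spirantizes to the fricative [z]. /poibuenfudaajj/ → poivuenfuzaajj.
Rule 2 (nasal place assimilation): /n/ precedes the labial consonant /f/, so it assimilates in place to [m]. /poivuenfuzaajj/ → poivuemfuzaajj.
Rule 3 (final cluster simplification): /j/ is the second consonant of a word-final cluster /jj/, so it deletes. /poivuemfuzaajj/ → poivuemfuzaaj.

poivuemfuzaaj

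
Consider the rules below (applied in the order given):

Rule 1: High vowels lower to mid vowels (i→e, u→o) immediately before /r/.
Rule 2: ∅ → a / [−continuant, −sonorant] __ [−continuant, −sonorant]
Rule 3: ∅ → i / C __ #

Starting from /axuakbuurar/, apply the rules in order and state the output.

axuakabuorari

Rule 1 (pre-rhotic lowering): /u/ is a high vowel immediately before /r/, so it lowers to [o]. /axuakbuurar/ → axuakbuorar.
Rule 2 (stop-cluster a-epenthesis): /k/ and /b/ form a stop–stop cluster, so [a] is inserted between them. /axuakbuorar/ → axuakabuorar.
Rule 3 (final i-epenthesis): the form ends in the consonant /r/, so [i] is inserted word-finally. /axuakabuorar/ → axuakabuorari.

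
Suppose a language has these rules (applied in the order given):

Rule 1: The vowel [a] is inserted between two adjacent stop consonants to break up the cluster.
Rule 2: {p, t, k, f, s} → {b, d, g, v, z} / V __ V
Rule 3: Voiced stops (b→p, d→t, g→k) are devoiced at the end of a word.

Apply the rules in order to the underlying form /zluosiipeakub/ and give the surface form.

zluoziibeagup

Rule 1 (stop-cluster a-epenthesis): no segment meets the environment; /zluosiipeakub/ is unchanged.
Rule 2 (intervocalic voicing): /s/ is a voiceless obstruent between vowels /o/ and /i/, so it voices to [z]. /p/ is a voiceless obstruent between vowels /i/ and /e/, so it voices to [b]. /k/ is a voiceless obstruent between vowels /a/ and /u/, so it voices to [g]. /zluosiipeakub/ → zluoziibeagub.
Rule 3 (final devoicing): /b/ is a voiced stop in word-final position, so it devoices to [p]. /zluoziibeagub/ → zluoziibeagup.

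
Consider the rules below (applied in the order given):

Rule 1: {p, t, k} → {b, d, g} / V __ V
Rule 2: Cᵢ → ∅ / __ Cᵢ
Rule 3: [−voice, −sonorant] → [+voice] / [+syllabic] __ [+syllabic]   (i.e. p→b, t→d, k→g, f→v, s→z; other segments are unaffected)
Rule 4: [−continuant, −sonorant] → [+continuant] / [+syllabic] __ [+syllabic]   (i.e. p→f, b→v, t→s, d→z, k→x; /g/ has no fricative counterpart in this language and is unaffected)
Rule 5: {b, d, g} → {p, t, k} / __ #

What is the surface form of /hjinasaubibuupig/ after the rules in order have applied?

hjinazauvivuuvik

Rule 1 (intervocalic voicing): /p/ is a voiceless stop between vowels /u/ and /i/, so it voices to [b]. /hjinasaubibuupig/ → hjinasaubibuubig.
Rule 2 (degemination): no segment meets the environment; /hjinasaubibuubig/ is unchanged.
Rule 3 (intervocalic voicing): /s/ is a voiceless obstruent between vowels /a/ and /a/, so it voices to [z]. /hjinasaubibuubig/ → hjinazaubibuubig.
Rule 4 (intervocalic spirantization): /b/ is a stop between vowels /u/ and /i/, so it spirantizes to the fricative [v]. /b/ is a stop between vowels /i/ and /u/, so it spirantizes to the fricative [v]. /b/ is a stop between vowels /u/ and /i/, so it spirantizes to the fricative [v]. /hjinazaubibuubig/ → hjinazauvivuuvig.
Rule 5 (final devoicing): /g/ is a voiced stop in word-final position, so it devoices to [k]. /hjinazauvivuuvig/ → hjinazauvivuuvik.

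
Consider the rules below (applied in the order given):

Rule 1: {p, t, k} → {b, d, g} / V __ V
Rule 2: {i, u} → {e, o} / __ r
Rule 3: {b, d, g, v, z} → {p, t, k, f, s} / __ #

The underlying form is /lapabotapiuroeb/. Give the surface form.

Rule 1 (intervocalic voicing): /p/ is a voiceless stop between vowels /a/ and /a/, so it voices to [b]. /t/ is a voiceless stop between vowels /o/ and /a/, so it voices to [d]. /p/ is a voiceless stop between vowels /a/ and /i/, so it voices to [b]. /lapabotapiuroeb/ → lababodabiuroeb.
Rule 2 (pre-rhotic lowering): /u/ is a high vowel immediately before /r/, so it lowers to [o]. /lababodabiuroeb/ → lababodabioroeb.
Rule 3 (final devoicing): /b/ is a voiced obstruent in word-final position, so it devoices to [p]. /lababodabioroeb/ → lababodabioroep.

lababodabioroep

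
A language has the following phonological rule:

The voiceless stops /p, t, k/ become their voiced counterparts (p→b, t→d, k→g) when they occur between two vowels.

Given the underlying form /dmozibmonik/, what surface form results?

No segment of /dmozibmonik/ meets the structural description of the rule, so the form surfaces unchanged.

dmozibmonik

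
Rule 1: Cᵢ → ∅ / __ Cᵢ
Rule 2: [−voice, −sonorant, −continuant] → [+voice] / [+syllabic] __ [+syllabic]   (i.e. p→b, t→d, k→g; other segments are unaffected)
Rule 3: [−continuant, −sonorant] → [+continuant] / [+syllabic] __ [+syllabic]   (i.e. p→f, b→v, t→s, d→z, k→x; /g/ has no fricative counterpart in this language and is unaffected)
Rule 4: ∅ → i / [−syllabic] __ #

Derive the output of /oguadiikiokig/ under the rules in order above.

oguaziigiogigi

Rule 1 (degemination): no segment meets the environment; /oguadiikiokig/ is unchanged.
Rule 2 (intervocalic voicing): /k/ is a voiceless stop between vowels /i/ and /i/, so it voices to [g]. /k/ is a voiceless stop between vowels /o/ and /i/, so it voices to [g]. /oguadiikiokig/ → oguadiigiogig.
Rule 3 (intervocalic spirantization): /d/ is a stop between vowels /a/ and /i/, so it spirantizes to the fricative [z]. /oguadiigiogig/ → oguaziigiogig.
Rule 4 (final i-epenthesis): the form ends in the consonant /g/, so [i] is inserted word-finally. /oguaziigiogig/ → oguaziigiogigi.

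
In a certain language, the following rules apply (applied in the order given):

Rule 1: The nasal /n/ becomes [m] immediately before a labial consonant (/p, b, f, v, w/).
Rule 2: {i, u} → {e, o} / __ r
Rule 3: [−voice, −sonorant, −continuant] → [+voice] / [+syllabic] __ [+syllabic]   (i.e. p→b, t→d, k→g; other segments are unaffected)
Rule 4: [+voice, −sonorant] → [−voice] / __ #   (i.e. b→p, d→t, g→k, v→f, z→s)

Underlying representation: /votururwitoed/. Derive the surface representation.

vodororwidoet

Rule 1 (nasal place assimilation): no segment meets the environment; /votururwitoed/ is unchanged.
Rule 2 (pre-rhotic lowering): /u/ is a high vowel immediately before /r/, so it lowers to [o]. /u/ is a high vowel immediately before /r/, so it lowers to [o]. /votururwitoed/ → votororwitoed.
Rule 3 (intervocalic voicing): /t/ is a voiceless stop between vowels /o/ and /o/, so it voices to [d]. /t/ is a voiceless stop between vowels /i/ and /o/, so it voices to [d]. /votororwitoed/ → vodororwidoed.
Rule 4 (final devoicing): /d/ is a voiced obstruent in word-final position, so it devoices to [t]. /vodororwidoed/ → vodororwidoet.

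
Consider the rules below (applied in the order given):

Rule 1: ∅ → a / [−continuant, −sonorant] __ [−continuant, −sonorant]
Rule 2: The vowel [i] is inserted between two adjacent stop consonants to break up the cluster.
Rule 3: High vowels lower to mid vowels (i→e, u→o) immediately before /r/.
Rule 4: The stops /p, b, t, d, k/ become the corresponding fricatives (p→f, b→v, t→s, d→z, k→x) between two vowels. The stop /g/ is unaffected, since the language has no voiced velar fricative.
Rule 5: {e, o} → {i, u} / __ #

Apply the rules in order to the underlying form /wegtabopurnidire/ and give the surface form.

Rule 1 (stop-cluster a-epenthesis): /g/ and /t/ form a stop–stop cluster, so [a] is inserted between them. /wegtabopurnidire/ → wegatabopurnidire.
Rule 2 (stop-cluster i-epenthesis): no segment meets the environment; /wegatabopurnidire/ is unchanged.
Rule 3 (pre-rhotic lowering): /u/ is a high vowel immediately before /r/, so it lowers to [o]. /i/ is a high vowel immediately before /r/, so it lowers to [e]. /wegatabopurnidire/ → wegatabopornidere.
Rule 4 (intervocalic spirantization): /t/ is a stop between vowels /a/ and /a/, so it spirantizes to the fricative [s]. /b/ is a stop between vowels /a/ and /o/, so it spirantizes to the fricative [v]. /p/ is a stop between vowels /o/ and /o/, so it spirantizes to the fricative [f]. /d/ is a stop between vowels /i/ and /e/, so it spirantizes to the fricative [z]. /wegatabopornidere/ → wegasavofornizere.
Rule 5 (final vowel raising): /e/ is a mid vowel in word-final position, so it raises to [i]. /wegasavofornizere/ → wegasavofornizeri.

wegasavofornizeri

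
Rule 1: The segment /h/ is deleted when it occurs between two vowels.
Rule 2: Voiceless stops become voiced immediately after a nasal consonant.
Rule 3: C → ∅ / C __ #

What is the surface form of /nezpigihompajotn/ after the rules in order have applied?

nezpigiombajot

Rule 1 (intervocalic h-deletion): /h/ occurs between vowels /i/ and /o/, so it deletes. /nezpigihompajotn/ → nezpigiompajotn.
Rule 2 (post-nasal voicing): /p/ is a voiceless stop immediately after the nasal /m/, so it voices to [b]. /nezpigiompajotn/ → nezpigiombajotn.
Rule 3 (final cluster simplification): /n/ is the second consonant of a word-final cluster /tn/, so it deletes. /nezpigiombajotn/ → nezpigiombajot.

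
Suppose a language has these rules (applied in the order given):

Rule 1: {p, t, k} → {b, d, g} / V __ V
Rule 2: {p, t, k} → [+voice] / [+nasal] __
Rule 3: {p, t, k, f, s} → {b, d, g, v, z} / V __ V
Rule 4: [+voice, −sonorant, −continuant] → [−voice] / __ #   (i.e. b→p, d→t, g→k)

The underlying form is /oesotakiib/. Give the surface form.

Rule 1 (intervocalic voicing): /t/ is a voiceless stop between vowels /o/ and /a/, so it voices to [d]. /k/ is a voiceless stop between vowels /a/ and /i/, so it voices to [g]. /oesotakiib/ → oesodagiib.
Rule 2 (post-nasal voicing): no segment meets the environment; /oesodagiib/ is unchanged.
Rule 3 (intervocalic voicing): /s/ is a voiceless obstruent between vowels /e/ and /o/, so it voices to [z]. /oesodagiib/ → oezodagiib.
Rule 4 (final devoicing): /b/ is a voiced stop in word-final position, so it devoices to [p]. /oezodagiib/ → oezodagiip.

oezodagiip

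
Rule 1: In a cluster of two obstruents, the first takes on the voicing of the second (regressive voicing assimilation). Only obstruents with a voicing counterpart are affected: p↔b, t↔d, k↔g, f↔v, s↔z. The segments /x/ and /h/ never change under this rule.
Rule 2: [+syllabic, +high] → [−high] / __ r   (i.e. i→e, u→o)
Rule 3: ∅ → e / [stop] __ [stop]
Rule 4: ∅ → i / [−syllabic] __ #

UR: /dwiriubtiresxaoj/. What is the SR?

Rule 1 (regressive voicing assimilation): /b/ precedes the voiceless obstruent /t/, so it devoices to [p] by assimilation. /dwiriubtiresxaoj/ → dwiriuptiresxaoj.
Rule 2 (pre-rhotic lowering): /i/ is a high vowel immediately before /r/, so it lowers to [e]. /i/ is a high vowel immediately before /r/, so it lowers to [e]. /dwiriuptiresxaoj/ → dweriupteresxaoj.
Rule 3 (stop-cluster e-epenthesis): /p/ and /t/ form a stop–stop cluster, so [e] is inserted between them. /dweriupteresxaoj/ → dweriupeteresxaoj.
Rule 4 (final i-epenthesis): the form ends in the consonant /j/, so [i] is inserted word-finally. /dweriupeteresxaoj/ → dweriupeteresxaoji.

dweriupeteresxaoji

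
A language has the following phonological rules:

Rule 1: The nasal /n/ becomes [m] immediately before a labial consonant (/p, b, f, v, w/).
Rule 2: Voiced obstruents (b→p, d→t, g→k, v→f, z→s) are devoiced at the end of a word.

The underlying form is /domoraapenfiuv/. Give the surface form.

Rule 1 (nasal place assimilation): /n/ precedes the labial consonant /f/, so it assimilates in place to [m]. /domoraapenfiuv/ → domoraapemfiuv.
Rule 2 (final devoicing): /v/ is a voiced obstruent in word-final position, so it devoices to [f]. /domoraapemfiuv/ → domoraapemfiuf.

domoraapemfiuf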